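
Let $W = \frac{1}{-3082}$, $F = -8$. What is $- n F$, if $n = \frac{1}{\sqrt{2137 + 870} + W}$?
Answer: $\frac{24656}{28562663067} + \frac{75989792 \sqrt{3007}}{28562663067} \approx 0.14589$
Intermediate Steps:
$W = - \frac{1}{3082} \approx -0.00032446$
$n = \frac{1}{- \frac{1}{3082} + \sqrt{3007}}$ ($n = \frac{1}{\sqrt{2137 + 870} - \frac{1}{3082}} = \frac{1}{\sqrt{3007} - \frac{1}{3082}} = \frac{1}{- \frac{1}{3082} + \sqrt{3007}} \approx 0.018236$)
$- n F = - (\frac{3082}{28562663067} + \frac{9498724 \sqrt{3007}}{28562663067}) \left(-8\right) = \left(- \frac{3082}{28562663067} - \frac{9498724 \sqrt{3007}}{28562663067}\right) \left(-8\right) = \frac{24656}{28562663067} + \frac{75989792 \sqrt{3007}}{28562663067}$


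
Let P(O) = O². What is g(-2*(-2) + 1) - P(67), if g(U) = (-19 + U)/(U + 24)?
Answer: -130195/29 ≈ -4489.5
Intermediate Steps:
g(U) = (-19 + U)/(24 + U)
g(-2*(-2) + 1) - P(67) = (-19 + (-2*(-2) + 1))/(24 + (-2*(-2) + 1)) - 1*67² = (-19 + (4 + 1))/(24 + (4 + 1)) - 1*4489 = (-19 + 5)/(24 + 5) - 4489 = -14/29 - 4489 = -130195/29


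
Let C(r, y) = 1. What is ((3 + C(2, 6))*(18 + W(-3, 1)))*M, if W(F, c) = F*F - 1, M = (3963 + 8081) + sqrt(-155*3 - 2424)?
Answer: 1252576 + 312*I*sqrt(321) ≈ 1.2526e+6 + 5589.9*I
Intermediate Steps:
M = 12044 + 3*I*sqrt(321) (M = 12044 + sqrt(-465 - 2424) = 12044 + sqrt(-2889) = 12044 + 3*I*sqrt(321) ≈ 12044.0 + 53.749*I)
W(F, c) = -1 + F**2 (W(F, c) = F**2 - 1 = -1 + F**2)
((3 + C(2, 6))*(18 + W(-3, 1)))*M = ((3 + 1)*(18 + (-1 + (-3)**2)))*(12044 + 3*I*sqrt(321)) = (4*(18 + (-1 + 9)))*(12044 + 3*I*sqrt(321)) = (4*(18 + 8))*(12044 + 3*I*sqrt(321)) = (4*26)*(12044 + 3*I*sqrt(321)) = 104*(12044 + 3*I*sqrt(321)) = 1252576 + 312*I*sqrt(321)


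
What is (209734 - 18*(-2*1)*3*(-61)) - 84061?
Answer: 119085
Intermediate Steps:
(209734 - 18*(-2*1)*3*(-61)) - 84061 = (209734 - (-36)*3*(-61)) - 84061 = (209734 - 18*(-6)*(-61)) - 84061 = (209734 + 108*(-61)) - 84061 = (209734 - 6588) - 84061 = 203146 - 84061 = 119085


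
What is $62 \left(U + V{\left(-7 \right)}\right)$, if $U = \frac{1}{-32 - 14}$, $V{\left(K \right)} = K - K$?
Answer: $- \frac{31}{23} \approx -1.3478$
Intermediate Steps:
$V{\left(K \right)} = 0$
$U = - \frac{1}{46}$ ($U = \frac{1}{-46} = - \frac{1}{46} \approx -0.021739$)
$62 \left(U + V{\left(-7 \right)}\right) = 62 \left(- \frac{1}{46} + 0\right) = 62 \left(- \frac{1}{46}\right) = - \frac{31}{23}$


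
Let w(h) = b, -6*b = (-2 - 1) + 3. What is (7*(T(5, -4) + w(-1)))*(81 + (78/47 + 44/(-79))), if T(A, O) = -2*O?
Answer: 17071432/3713 ≈ 4597.8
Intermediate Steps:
b = 0 (b = -((-2 - 1) + 3)/6 = -(-3 + 3)/6 = -⅙*0 = 0)
w(h) = 0
(7*(T(5, -4) + w(-1)))*(81 + (78/47 + 44/(-79))) = (7*(-2*(-4) + 0))*(81 + (78/47 + 44/(-79))) = (7*(8 + 0))*(81 + (78*(1/47) + 44*(-1/79))) = (7*8)*(81 + (78/47 - 44/79)) = 56*(81 + 4094/3713) = 56*(304847/3713) = 17071432/3713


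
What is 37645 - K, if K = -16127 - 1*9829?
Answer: 63601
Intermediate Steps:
K = -25956 (K = -16127 - 9829 = -25956)
37645 - K = 37645 - 1*(-25956) = 37645 + 25956 = 63601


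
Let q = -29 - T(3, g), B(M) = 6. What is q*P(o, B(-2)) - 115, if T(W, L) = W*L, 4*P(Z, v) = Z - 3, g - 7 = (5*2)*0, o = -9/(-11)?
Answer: -965/11 ≈ -87.727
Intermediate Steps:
o = 9/11 (o = -9*(-1/11) = 9/11 ≈ 0.81818)
g = 7 (g = 7 + (5*2)*0 = 7 + 10*0 = 7 + 0 = 7)
P(Z, v) = -¾ + Z/4 (P(Z, v) = (Z - 3)/4 = (-3 + Z)/4 = -¾ + Z/4)
T(W, L) = L*W
q = -50 (q = -29 - 7*3 = -29 - 1*21 = -29 - 21 = -50)
q*P(o, B(-2)) - 115 = -50*(-¾ + (¼)*(9/11)) - 115 = -50*(-¾ + 9/44) - 115 = -50*(-6/11) - 115 = 300/11 - 115 = -965/11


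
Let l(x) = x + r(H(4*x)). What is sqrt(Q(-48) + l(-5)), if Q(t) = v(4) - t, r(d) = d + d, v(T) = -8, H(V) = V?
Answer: I*sqrt(5) ≈ 2.2361*I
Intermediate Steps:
r(d) = 2*d
Q(t) = -8 - t
l(x) = 9*x (l(x) = x + 2*(4*x) = x + 8*x = 9*x)
sqrt(Q(-48) + l(-5)) = sqrt((-8 - 1*(-48)) + 9*(-5)) = sqrt((-8 + 48) - 45) = sqrt(40 - 45) = sqrt(-5) = I*sqrt(5)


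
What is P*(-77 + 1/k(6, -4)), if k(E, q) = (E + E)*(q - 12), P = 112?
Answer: -103495/12 ≈ -8624.6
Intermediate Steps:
k(E, q) = 2*E*(-12 + q) (k(E, q) = (2*E)*(-12 + q) = 2*E*(-12 + q))
P*(-77 + 1/k(6, -4)) = 112*(-77 + 1/(2*6*(-12 - 4))) = 112*(-77 + 1/(2*6*(-16))) = 112*(-77 + 1/(-192)) = 112*(-77 - 1/192) = 112*(-14785/192) = -103495/12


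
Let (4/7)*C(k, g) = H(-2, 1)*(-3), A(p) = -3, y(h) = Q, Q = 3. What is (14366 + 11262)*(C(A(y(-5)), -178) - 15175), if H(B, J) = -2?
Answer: -388635806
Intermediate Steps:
y(h) = 3
C(k, g) = 21/2 (C(k, g) = 7*(-2*(-3))/4 = (7/4)*6 = 21/2)
(14366 + 11262)*(C(A(y(-5)), -178) - 15175) = (14366 + 11262)*(21/2 - 15175) = 25628*(-30329/2) = -388635806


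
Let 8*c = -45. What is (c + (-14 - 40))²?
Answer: 227529/64 ≈ 3555.1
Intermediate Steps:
c = -45/8 (c = (⅛)*(-45) = -45/8 ≈ -5.6250)
(c + (-14 - 40))² = (-45/8 + (-14 - 40))² = (-45/8 - 54)² = (-477/8)² = 227529/64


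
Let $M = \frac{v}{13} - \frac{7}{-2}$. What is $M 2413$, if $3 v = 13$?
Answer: $\frac{55499}{6} \approx 9249.8$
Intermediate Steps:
$v = \frac{13}{3}$ ($v = \frac{1}{3} \cdot 13 = \frac{13}{3} \approx 4.3333$)
$M = \frac{23}{6}$ ($M = \frac{13}{3 \cdot 13} - \frac{7}{-2} = \frac{13}{3} \cdot \frac{1}{13} - - \frac{7}{2} = \frac{1}{3} + \frac{7}{2} = \frac{23}{6} \approx 3.8333$)
$M 2413 = \frac{23}{6} \cdot 2413 = \frac{55499}{6}$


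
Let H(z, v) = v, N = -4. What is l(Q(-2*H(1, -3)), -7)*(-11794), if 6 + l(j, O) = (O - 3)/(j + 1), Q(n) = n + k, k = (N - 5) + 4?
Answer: 129734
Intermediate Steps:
k = -5 (k = (-4 - 5) + 4 = -9 + 4 = -5)
Q(n) = -5 + n (Q(n) = n - 5 = -5 + n)
l(j, O) = -6 + (-3 + O)/(1 + j) (l(j, O) = -6 + (O - 3)/(j + 1) = -6 + (-3 + O)/(1 + j))
l(Q(-2*H(1, -3)), -7)*(-11794) = ((-9 - 7 - 6*(-5 - 2*(-3)))/(1 + (-5 - 2*(-3))))*(-11794) = ((-9 - 7 - 6*(-5 + 6))/(1 + (-5 + 6)))*(-11794) = ((-9 - 7 - 6*1)/(1 + 1))*(-11794) = ((-9 - 7 - 6)/2)*(-11794) = ((½)*(-22))*(-11794) = -11*(-11794) = 129734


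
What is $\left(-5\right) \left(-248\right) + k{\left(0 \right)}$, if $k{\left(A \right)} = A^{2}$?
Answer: $1240$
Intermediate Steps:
$\left(-5\right) \left(-248\right) + k{\left(0 \right)} = \left(-5\right) \left(-248\right) + 0^{2} = 1240 + 0 = 1240$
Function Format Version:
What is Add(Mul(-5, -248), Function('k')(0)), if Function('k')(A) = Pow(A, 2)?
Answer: 1240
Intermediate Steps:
Add(Mul(-5, -248), Function('k')(0)) = Add(Mul(-5, -248), Pow(0, 2)) = Add(1240, 0) = 1240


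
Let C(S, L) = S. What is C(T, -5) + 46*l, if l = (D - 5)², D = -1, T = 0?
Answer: 1656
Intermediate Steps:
l = 36 (l = (-1 - 5)² = (-6)² = 36)
C(T, -5) + 46*l = 0 + 46*36 = 0 + 1656 = 1656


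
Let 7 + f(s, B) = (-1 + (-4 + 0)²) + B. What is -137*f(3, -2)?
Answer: -822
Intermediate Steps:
f(s, B) = 8 + B (f(s, B) = -7 + ((-1 + (-4 + 0)²) + B) = -7 + ((-1 + (-4)²) + B) = -7 + ((-1 + 16) + B) = -7 + (15 + B) = 8 + B)
-137*f(3, -2) = -137*(8 - 2) = -137*6 = -822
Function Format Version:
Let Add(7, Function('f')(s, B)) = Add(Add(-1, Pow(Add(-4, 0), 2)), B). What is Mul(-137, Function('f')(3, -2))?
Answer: -822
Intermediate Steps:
Function('f')(s, B) = Add(8, B) (Function('f')(s, B) = Add(-7, Add(Add(-1, Pow(Add(-4, 0), 2)), B)) = Add(-7, Add(Add(-1, Pow(-4, 2)), B)) = Add(-7, Add(Add(-1, 16), B)) = Add(-7, Add(15, B)) = Add(8, B))
Mul(-137, Function('f')(3, -2)) = Mul(-137, Add(8, -2)) = Mul(-137, 6) = -822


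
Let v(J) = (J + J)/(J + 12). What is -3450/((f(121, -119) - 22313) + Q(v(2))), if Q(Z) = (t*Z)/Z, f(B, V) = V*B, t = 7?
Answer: 230/2447 ≈ 0.093993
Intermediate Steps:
f(B, V) = B*V
v(J) = 2*J/(12 + J) (v(J) = (2*J)/(12 + J) = 2*J/(12 + J))
Q(Z) = 7 (Q(Z) = (7*Z)/Z = 7)
-3450/((f(121, -119) - 22313) + Q(v(2))) = -3450/((121*(-119) - 22313) + 7) = -3450/((-14399 - 22313) + 7) = -3450/(-36712 + 7) = -3450/(-36705) = -3450*(-1/36705) = 230/2447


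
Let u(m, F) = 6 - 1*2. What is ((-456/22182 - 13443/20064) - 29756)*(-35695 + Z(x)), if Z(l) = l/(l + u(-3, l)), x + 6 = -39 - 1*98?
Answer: 165927103660704481/156220432 ≈ 1.0621e+9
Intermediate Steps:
x = -143 (x = -6 + (-39 - 1*98) = -6 + (-39 - 98) = -6 - 137 = -143)
u(m, F) = 4 (u(m, F) = 6 - 2 = 4)
Z(l) = l/(4 + l) (Z(l) = l/(l + 4) = l/(4 + l))
((-456/22182 - 13443/20064) - 29756)*(-35695 + Z(x)) = ((-456/22182 - 13443/20064) - 29756)*(-35695 - 143/(4 - 143)) = ((-456*1/22182 - 13443*1/20064) - 29756)*(-35695 - 143/(-139)) = ((-76/3697 - 4481/6688) - 29756)*(-35695 - 143*(-1/139)) = (-17074545/24725536 - 29756)*(-35695 + 143/139) = -735750123761/24725536*(-4961462/139) = 165927103660704481/156220432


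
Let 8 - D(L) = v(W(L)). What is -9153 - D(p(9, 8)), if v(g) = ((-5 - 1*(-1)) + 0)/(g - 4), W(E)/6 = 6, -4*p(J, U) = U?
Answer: -73289/8 ≈ -9161.1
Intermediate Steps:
p(J, U) = -U/4
W(E) = 36 (W(E) = 6*6 = 36)
v(g) = -4/(-4 + g) (v(g) = ((-5 + 1) + 0)/(-4 + g) = (-4 + 0)/(-4 + g) = -4/(-4 + g))
D(L) = 65/8 (D(L) = 8 - (-4)/(-4 + 36) = 8 - (-4)/32 = 8 - 1*(-1/8) = 8 + 1/8 = 65/8)
-9153 - D(p(9, 8)) = -9153 - 1*65/8 = -9153 - 65/8 = -73289/8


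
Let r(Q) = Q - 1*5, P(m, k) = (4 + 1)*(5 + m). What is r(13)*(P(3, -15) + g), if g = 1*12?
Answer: 416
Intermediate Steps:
g = 12
P(m, k) = 25 + 5*m (P(m, k) = 5*(5 + m) = 25 + 5*m)
r(Q) = -5 + Q (r(Q) = Q - 5 = -5 + Q)
r(13)*(P(3, -15) + g) = (-5 + 13)*((25 + 5*3) + 12) = 8*((25 + 15) + 12) = 8*(40 + 12) = 8*52 = 416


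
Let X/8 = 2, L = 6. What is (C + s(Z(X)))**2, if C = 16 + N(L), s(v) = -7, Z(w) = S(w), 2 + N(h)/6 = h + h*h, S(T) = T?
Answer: 62001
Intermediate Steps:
X = 16 (X = 8*2 = 16)
N(h) = -12 + 6*h + 6*h**2 (N(h) = -12 + 6*(h + h*h) = -12 + 6*(h + h**2) = -12 + (6*h + 6*h**2) = -12 + 6*h + 6*h**2)
Z(w) = w
C = 256 (C = 16 + (-12 + 6*6 + 6*6**2) = 16 + (-12 + 36 + 6*36) = 16 + (-12 + 36 + 216) = 16 + 240 = 256)
(C + s(Z(X)))**2 = (256 - 7)**2 = 249**2 = 62001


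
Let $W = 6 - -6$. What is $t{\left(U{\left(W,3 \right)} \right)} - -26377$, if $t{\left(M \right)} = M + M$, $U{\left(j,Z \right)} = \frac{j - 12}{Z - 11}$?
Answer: $26377$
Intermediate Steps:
$W = 12$ ($W = 6 + 6 = 12$)
$U{\left(j,Z \right)} = \frac{-12 + j}{-11 + Z}$
$t{\left(M \right)} = 2 M$
$t{\left(U{\left(W,3 \right)} \right)} - -26377 = 2 \frac{-12 + 12}{-11 + 3} - -26377 = 2 \frac{1}{-8} \cdot 0 + 26377 = 2 \left(\left(- \frac{1}{8}\right) 0\right) + 26377 = 2 \cdot 0 + 26377 = 0 + 26377 = 26377$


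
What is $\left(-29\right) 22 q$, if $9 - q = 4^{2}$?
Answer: $4466$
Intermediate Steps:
$q = -7$ ($q = 9 - 4^{2} = 9 - 16 = -7$)
$\left(-29\right) 22 q = \left(-29\right) 22 \left(-7\right) = \left(-638\right) \left(-7\right) = 4466$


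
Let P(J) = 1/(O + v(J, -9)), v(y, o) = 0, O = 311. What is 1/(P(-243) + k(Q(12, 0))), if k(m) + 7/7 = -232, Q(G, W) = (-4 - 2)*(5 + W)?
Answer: -311/72462 ≈ -0.0042919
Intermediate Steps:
Q(G, W) = -30 - 6*W (Q(G, W) = -6*(5 + W) = -30 - 6*W)
k(m) = -233 (k(m) = -1 - 232 = -233)
P(J) = 1/311 (P(J) = 1/(311 + 0) = 1/311)
1/(P(-243) + k(Q(12, 0))) = 1/(1/311 - 233) = 1/(-72462/311) = -311/72462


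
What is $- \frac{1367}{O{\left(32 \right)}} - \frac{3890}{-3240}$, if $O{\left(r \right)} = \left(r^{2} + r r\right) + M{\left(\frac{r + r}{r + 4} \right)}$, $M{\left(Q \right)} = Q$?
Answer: $\frac{797525}{1494288} \approx 0.53372$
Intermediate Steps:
$O{\left(r \right)} = 2 r^{2} + \frac{2 r}{4 + r}$ ($O{\left(r \right)} = \left(r^{2} + r r\right) + \frac{r + r}{r + 4} = \left(r^{2} + r^{2}\right) + \frac{2 r}{4 + r} = 2 r^{2} + \frac{2 r}{4 + r}$)
$- \frac{1367}{O{\left(32 \right)}} - \frac{3890}{-3240} = - \frac{1367}{2 \cdot 32 \frac{1}{4 + 32} \left(1 + 32 \left(4 + 32\right)\right)} - \frac{3890}{-3240} = - \frac{1367}{2 \cdot 32 \cdot \frac{1}{36} \left(1 + 32 \cdot 36\right)} - - \frac{389}{324} = - \frac{1367}{2 \cdot 32 \cdot \frac{1}{36} \left(1 + 1152\right)} + \frac{389}{324} = - \frac{1367}{2 \cdot 32 \cdot \frac{1}{36} \cdot 1153} + \frac{389}{324} = - \frac{1367}{\frac{18448}{9}} + \frac{389}{324} = \left(-1367\right) \frac{9}{18448} + \frac{389}{324} = - \frac{12303}{18448} + \frac{389}{324} = \frac{797525}{1494288}$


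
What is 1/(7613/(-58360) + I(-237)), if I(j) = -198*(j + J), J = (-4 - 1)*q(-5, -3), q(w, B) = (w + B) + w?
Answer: 58360/1987500547 ≈ 2.9364e-5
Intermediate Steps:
q(w, B) = B + 2*w (q(w, B) = (B + w) + w = B + 2*w)
J = 65 (J = (-4 - 1)*(-3 + 2*(-5)) = -5*(-3 - 10) = -5*(-13) = 65)
I(j) = -12870 - 198*j (I(j) = -198*(j + 65) = -198*(65 + j) = -12870 - 198*j)
1/(7613/(-58360) + I(-237)) = 1/(7613/(-58360) + (-12870 - 198*(-237))) = 1/(7613*(-1/58360) + (-12870 + 46926)) = 1/(-7613/58360 + 34056) = 1/(1987500547/58360) = 58360/1987500547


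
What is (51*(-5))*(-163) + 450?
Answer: 42015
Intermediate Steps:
(51*(-5))*(-163) + 450 = -255*(-163) + 450 = 41565 + 450 = 42015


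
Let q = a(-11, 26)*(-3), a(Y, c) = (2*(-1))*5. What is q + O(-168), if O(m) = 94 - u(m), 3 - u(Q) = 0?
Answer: 121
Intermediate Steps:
u(Q) = 3 (u(Q) = 3 - 1*0 = 3 + 0 = 3)
a(Y, c) = -10 (a(Y, c) = -2*5 = -10)
O(m) = 91 (O(m) = 94 - 1*3 = 94 - 3 = 91)
q = 30 (q = -10*(-3) = 30)
q + O(-168) = 30 + 91 = 121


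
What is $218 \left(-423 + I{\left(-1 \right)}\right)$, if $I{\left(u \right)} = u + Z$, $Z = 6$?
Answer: $-91124$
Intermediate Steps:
$I{\left(u \right)} = 6 + u$ ($I{\left(u \right)} = u + 6 = 6 + u$)
$218 \left(-423 + I{\left(-1 \right)}\right) = 218 \left(-423 + \left(6 - 1\right)\right) = 218 \left(-423 + 5\right) = 218 \left(-418\right) = -91124$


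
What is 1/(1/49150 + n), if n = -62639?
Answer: -49150/3078706849 ≈ -1.5964e-5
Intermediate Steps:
1/(1/49150 + n) = 1/(1/49150 - 62639) = 1/(-3078706849/49150) = -49150/3078706849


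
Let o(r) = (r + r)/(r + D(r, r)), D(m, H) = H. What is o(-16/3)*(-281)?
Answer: -281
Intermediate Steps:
o(r) = 1 (o(r) = (r + r)/(r + r) = (2*r)/((2*r)) = (2*r)*(1/(2*r)) = 1)
o(-16/3)*(-281) = 1*(-281) = -281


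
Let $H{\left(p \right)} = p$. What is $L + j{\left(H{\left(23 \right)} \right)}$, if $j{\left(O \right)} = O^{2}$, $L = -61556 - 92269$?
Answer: $-153296$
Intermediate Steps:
$L = -153825$ ($L = -61556 - 92269 = -153825$)
$L + j{\left(H{\left(23 \right)} \right)} = -153825 + 23^{2} = -153825 + 529 = -153296$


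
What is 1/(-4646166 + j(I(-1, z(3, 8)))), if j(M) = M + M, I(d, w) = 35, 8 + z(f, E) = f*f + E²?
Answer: -1/4646096 ≈ -2.1523e-7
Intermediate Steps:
z(f, E) = -8 + E² + f² (z(f, E) = -8 + (f*f + E²) = -8 + (f² + E²) = -8 + (E² + f²) = -8 + E² + f²)
j(M) = 2*M
1/(-4646166 + j(I(-1, z(3, 8)))) = 1/(-4646166 + 2*35) = 1/(-4646166 + 70) = 1/(-4646096) = -1/4646096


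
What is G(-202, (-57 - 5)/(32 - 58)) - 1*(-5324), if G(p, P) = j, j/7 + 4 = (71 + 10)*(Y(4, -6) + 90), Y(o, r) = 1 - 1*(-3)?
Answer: 58594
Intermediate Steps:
Y(o, r) = 4 (Y(o, r) = 1 + 3 = 4)
j = 53270 (j = -28 + 7*((71 + 10)*(4 + 90)) = -28 + 7*(81*94) = -28 + 7*7614 = -28 + 53298 = 53270)
G(p, P) = 53270
G(-202, (-57 - 5)/(32 - 58)) - 1*(-5324) = 53270 - 1*(-5324) = 53270 + 5324 = 58594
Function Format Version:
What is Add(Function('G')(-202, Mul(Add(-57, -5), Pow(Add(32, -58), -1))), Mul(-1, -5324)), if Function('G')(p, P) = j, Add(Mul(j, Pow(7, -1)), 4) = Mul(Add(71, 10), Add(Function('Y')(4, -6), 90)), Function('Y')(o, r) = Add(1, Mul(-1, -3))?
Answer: 58594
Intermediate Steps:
Function('Y')(o, r) = 4 (Function('Y')(o, r) = Add(1, 3) = 4)
j = 53270 (j = Add(-28, Mul(7, Mul(Add(71, 10), Add(4, 90)))) = Add(-28, Mul(7, Mul(81, 94))) = Add(-28, Mul(7, 7614)) = Add(-28, 53298) = 53270)
Function('G')(p, P) = 53270
Add(Function('G')(-202, Mul(Add(-57, -5), Pow(Add(32, -58), -1))), Mul(-1, -5324)) = Add(53270, Mul(-1, -5324)) = Add(53270, 5324) = 58594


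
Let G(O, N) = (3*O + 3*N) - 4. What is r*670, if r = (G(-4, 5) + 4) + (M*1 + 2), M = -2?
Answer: 2010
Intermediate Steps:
G(O, N) = -4 + 3*N + 3*O (G(O, N) = (3*N + 3*O) - 4 = -4 + 3*N + 3*O)
r = 3 (r = ((-4 + 3*5 + 3*(-4)) + 4) + (-2*1 + 2) = ((-4 + 15 - 12) + 4) + (-2 + 2) = (-1 + 4) + 0 = 3 + 0 = 3)
r*670 = 3*670 = 2010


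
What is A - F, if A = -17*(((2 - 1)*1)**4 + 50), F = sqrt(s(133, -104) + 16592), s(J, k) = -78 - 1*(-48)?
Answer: -867 - 91*sqrt(2) ≈ -995.69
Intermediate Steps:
s(J, k) = -30 (s(J, k) = -78 + 48 = -30)
F = 91*sqrt(2) (F = sqrt(-30 + 16592) = sqrt(16562) = 91*sqrt(2) ≈ 128.69)
A = -867 (A = -17*((1*1)**4 + 50) = -17*(1**4 + 50) = -17*(1 + 50) = -17*51 = -867)
A - F = -867 - 91*sqrt(2)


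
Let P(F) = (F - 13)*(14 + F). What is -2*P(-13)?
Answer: 52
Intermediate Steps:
P(F) = (-13 + F)*(14 + F)
-2*P(-13) = -2*(-182 - 13 + (-13)²) = -2*(-182 - 13 + 169) = -2*(-26) = 52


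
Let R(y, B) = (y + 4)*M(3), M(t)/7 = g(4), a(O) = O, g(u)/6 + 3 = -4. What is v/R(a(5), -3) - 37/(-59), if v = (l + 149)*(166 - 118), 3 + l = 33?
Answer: -68171/26019 ≈ -2.6200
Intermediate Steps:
g(u) = -42 (g(u) = -18 + 6*(-4) = -18 - 24 = -42)
M(t) = -294 (M(t) = 7*(-42) = -294)
R(y, B) = -1176 - 294*y (R(y, B) = (y + 4)*(-294) = (4 + y)*(-294) = -1176 - 294*y)
l = 30 (l = -3 + 33 = 30)
v = 8592 (v = (30 + 149)*(166 - 118) = 179*48 = 8592)
v/R(a(5), -3) - 37/(-59) = 8592/(-1176 - 294*5) - 37/(-59) = 8592/(-1176 - 1470) - 37*(-1/59) = 8592/(-2646) + 37/59 = 8592*(-1/2646) + 37/59 = -1432/441 + 37/59 = -68171/26019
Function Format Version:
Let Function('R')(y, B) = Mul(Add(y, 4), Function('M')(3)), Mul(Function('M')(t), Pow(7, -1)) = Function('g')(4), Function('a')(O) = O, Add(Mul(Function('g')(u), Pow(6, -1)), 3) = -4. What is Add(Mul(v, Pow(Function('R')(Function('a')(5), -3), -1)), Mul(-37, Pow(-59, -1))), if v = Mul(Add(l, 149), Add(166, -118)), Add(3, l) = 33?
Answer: Rational(-68171, 26019) ≈ -2.6200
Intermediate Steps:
Function('g')(u) = -42 (Function('g')(u) = Add(-18, Mul(6, -4)) = Add(-18, -24) = -42)
Function('M')(t) = -294 (Function('M')(t) = Mul(7, -42) = -294)
Function('R')(y, B) = Add(-1176, Mul(-294, y)) (Function('R')(y, B) = Mul(Add(y, 4), -294) = Mul(Add(4, y), -294) = Add(-1176, Mul(-294, y)))
l = 30 (l = Add(-3, 33) = 30)
v = 8592 (v = Mul(Add(30, 149), Add(166, -118)) = Mul(179, 48) = 8592)
Add(Mul(v, Pow(Function('R')(Function('a')(5), -3), -1)), Mul(-37, Pow(-59, -1))) = Add(Mul(8592, Pow(Add(-1176, Mul(-294, 5)), -1)), Mul(-37, Pow(-59, -1))) = Add(Mul(8592, Pow(Add(-1176, -1470), -1)), Mul(-37, Rational(-1, 59))) = Add(Mul(8592, Pow(-2646, -1)), Rational(37, 59)) = Add(Mul(8592, Rational(-1, 2646)), Rational(37, 59)) = Add(Rational(-1432, 441), Rational(37, 59)) = Rational(-68171, 26019)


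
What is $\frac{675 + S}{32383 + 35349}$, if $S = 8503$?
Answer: $\frac{4589}{33866} \approx 0.1355$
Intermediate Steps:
$\frac{675 + S}{32383 + 35349} = \frac{675 + 8503}{32383 + 35349} = \frac{9178}{67732} = 9178 \cdot \frac{1}{67732} = \frac{4589}{33866}$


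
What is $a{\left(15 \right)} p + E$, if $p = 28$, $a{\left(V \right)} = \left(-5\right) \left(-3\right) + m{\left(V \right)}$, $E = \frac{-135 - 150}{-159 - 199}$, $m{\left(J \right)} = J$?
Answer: $\frac{301005}{358} \approx 840.8$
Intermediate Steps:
$E = \frac{285}{358}$ ($E = - \frac{285}{-358} = \left(-285\right) \left(- \frac{1}{358}\right) = \frac{285}{358} \approx 0.79609$)
$a{\left(V \right)} = 15 + V$ ($a{\left(V \right)} = \left(-5\right) \left(-3\right) + V = 15 + V$)
$a{\left(15 \right)} p + E = \left(15 + 15\right) 28 + \frac{285}{358} = 30 \cdot 28 + \frac{285}{358} = 840 + \frac{285}{358} = \frac{301005}{358}$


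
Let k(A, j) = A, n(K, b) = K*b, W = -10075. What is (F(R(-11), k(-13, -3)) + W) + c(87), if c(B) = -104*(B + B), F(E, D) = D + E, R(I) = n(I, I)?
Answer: -28063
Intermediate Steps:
R(I) = I² (R(I) = I*I = I²)
c(B) = -208*B
(F(R(-11), k(-13, -3)) + W) + c(87) = ((-13 + (-11)²) - 10075) - 208*87 = ((-13 + 121) - 10075) - 18096 = (108 - 10075) - 18096 = -9967 - 18096 = -28063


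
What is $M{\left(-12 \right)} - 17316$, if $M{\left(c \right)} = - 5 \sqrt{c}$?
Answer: $-17316 - 10 i \sqrt{3} \approx -17316.0 - 17.32 i$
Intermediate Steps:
$M{\left(-12 \right)} - 17316 = - 5 \sqrt{-12} - 17316 = - 5 \cdot 2 i \sqrt{3} - 17316 = - 10 i \sqrt{3} - 17316 = -17316 - 10 i \sqrt{3}$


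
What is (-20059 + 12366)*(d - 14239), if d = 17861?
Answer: -27864046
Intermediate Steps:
(-20059 + 12366)*(d - 14239) = (-20059 + 12366)*(17861 - 14239) = -7693*3622 = -27864046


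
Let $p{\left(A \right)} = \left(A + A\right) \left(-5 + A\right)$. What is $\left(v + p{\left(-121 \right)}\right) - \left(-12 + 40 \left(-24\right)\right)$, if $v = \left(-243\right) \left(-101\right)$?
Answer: $56007$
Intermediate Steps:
$v = 24543$
$p{\left(A \right)} = 2 A \left(-5 + A\right)$
$\left(v + p{\left(-121 \right)}\right) - \left(-12 + 40 \left(-24\right)\right) = \left(24543 + 2 \left(-121\right) \left(-5 - 121\right)\right) - \left(-12 + 40 \left(-24\right)\right) = \left(24543 + 2 \left(-121\right) \left(-126\right)\right) + \left(12 - -960\right) = \left(24543 + 30492\right) + \left(12 + 960\right) = 55035 + 972 = 56007$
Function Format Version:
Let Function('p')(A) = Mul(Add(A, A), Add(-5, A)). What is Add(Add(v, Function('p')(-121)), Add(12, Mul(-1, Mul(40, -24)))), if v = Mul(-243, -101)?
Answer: 56007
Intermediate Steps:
v = 24543
Function('p')(A) = Mul(2, A, Add(-5, A)) (Function('p')(A) = Mul(Mul(2, A), Add(-5, A)) = Mul(2, A, Add(-5, A)))
Add(Add(v, Function('p')(-121)), Add(12, Mul(-1, Mul(40, -24)))) = Add(Add(24543, Mul(2, -121, Add(-5, -121))), Add(12, Mul(-1, Mul(40, -24)))) = Add(Add(24543, Mul(2, -121, -126)), Add(12, Mul(-1, -960))) = Add(Add(24543, 30492), Add(12, 960)) = Add(55035, 972) = 56007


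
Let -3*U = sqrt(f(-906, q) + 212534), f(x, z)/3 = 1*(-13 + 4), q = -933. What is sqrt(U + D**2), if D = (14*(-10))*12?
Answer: sqrt(25401600 - 3*sqrt(212507))/3 ≈ 1680.0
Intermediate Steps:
D = -1680 (D = -140*12 = -1680)
f(x, z) = -27 (f(x, z) = 3*(1*(-13 + 4)) = 3*(1*(-9)) = 3*(-9) = -27)
U = -sqrt(212507)/3 (U = -sqrt(-27 + 212534)/3 = -sqrt(212507)/3 ≈ -153.66)
sqrt(U + D**2) = sqrt(-sqrt(212507)/3 + (-1680)**2) = sqrt(-sqrt(212507)/3 + 2822400) = sqrt(2822400 - sqrt(212507)/3)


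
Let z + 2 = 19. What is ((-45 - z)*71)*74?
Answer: -325748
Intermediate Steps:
z = 17 (z = -2 + 19 = 17)
((-45 - z)*71)*74 = ((-45 - 1*17)*71)*74 = ((-45 - 17)*71)*74 = -62*71*74 = -4402*74 = -325748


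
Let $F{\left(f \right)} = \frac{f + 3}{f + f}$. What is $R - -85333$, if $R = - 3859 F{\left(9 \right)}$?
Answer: $\frac{248281}{3} \approx 82760.0$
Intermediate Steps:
$F{\left(f \right)} = \frac{3 + f}{2 f}$
$R = - \frac{7718}{3}$ ($R = - 3859 \frac{3 + 9}{2 \cdot 9} = - 3859 \cdot \frac{1}{2} \cdot \frac{1}{9} \cdot 12 = \left(-3859\right) \frac{2}{3} = - \frac{7718}{3} \approx -2572.7$)
$R - -85333 = - \frac{7718}{3} - -85333 = - \frac{7718}{3} + 85333 = \frac{248281}{3}$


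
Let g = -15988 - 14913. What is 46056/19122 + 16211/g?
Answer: 14271663/7575499 ≈ 1.8839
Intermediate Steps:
g = -30901
46056/19122 + 16211/g = 46056/19122 + 16211/(-30901) = 46056*(1/19122) + 16211*(-1/30901) = 7676/3187 - 1247/2377 = 14271663/7575499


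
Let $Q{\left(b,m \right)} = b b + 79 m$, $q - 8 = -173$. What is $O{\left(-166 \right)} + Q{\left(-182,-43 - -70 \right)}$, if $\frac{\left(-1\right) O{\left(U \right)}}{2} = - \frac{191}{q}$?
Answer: $\frac{5817023}{165} \approx 35255.0$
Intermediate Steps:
$q = -165$ ($q = 8 - 173 = -165$)
$O{\left(U \right)} = - \frac{382}{165}$ ($O{\left(U \right)} = - 2 \left(- \frac{191}{-165}\right) = - 2 \left(\left(-191\right) \left(- \frac{1}{165}\right)\right) = \left(-2\right) \frac{191}{165} = - \frac{382}{165}$)
$Q{\left(b,m \right)} = b^{2} + 79 m$
$O{\left(-166 \right)} + Q{\left(-182,-43 - -70 \right)} = - \frac{382}{165} + \left(\left(-182\right)^{2} + 79 \left(-43 - -70\right)\right) = - \frac{382}{165} + \left(33124 + 79 \left(-43 + 70\right)\right) = - \frac{382}{165} + \left(33124 + 79 \cdot 27\right) = - \frac{382}{165} + \left(33124 + 2133\right) = - \frac{382}{165} + 35257 = \frac{5817023}{165}$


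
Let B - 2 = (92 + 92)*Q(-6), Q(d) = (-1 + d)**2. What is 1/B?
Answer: 1/9018 ≈ 0.00011089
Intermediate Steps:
B = 9018 (B = 2 + (92 + 92)*(-1 - 6)**2 = 2 + 184*(-7)**2 = 2 + 184*49 = 2 + 9016 = 9018)
1/B = 1/9018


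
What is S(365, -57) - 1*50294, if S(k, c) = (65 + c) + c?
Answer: -50343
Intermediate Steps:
S(k, c) = 65 + 2*c
S(365, -57) - 1*50294 = (65 + 2*(-57)) - 1*50294 = (65 - 114) - 50294 = -49 - 50294 = -50343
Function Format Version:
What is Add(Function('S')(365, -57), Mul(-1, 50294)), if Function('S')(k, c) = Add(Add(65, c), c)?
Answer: -50343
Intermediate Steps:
Function('S')(k, c) = Add(65, Mul(2, c))
Add(Function('S')(365, -57), Mul(-1, 50294)) = Add(Add(65, Mul(2, -57)), Mul(-1, 50294)) = Add(Add(65, -114), -50294) = Add(-49, -50294) = -50343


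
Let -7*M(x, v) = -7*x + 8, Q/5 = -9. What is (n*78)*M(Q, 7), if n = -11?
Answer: 277134/7 ≈ 39591.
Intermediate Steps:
Q = -45 (Q = 5*(-9) = -45)
M(x, v) = -8/7 + x (M(x, v) = -(-7*x + 8)/7 = -(8 - 7*x)/7 = -8/7 + x)
(n*78)*M(Q, 7) = (-11*78)*(-8/7 - 45) = -858*(-323/7) = 277134/7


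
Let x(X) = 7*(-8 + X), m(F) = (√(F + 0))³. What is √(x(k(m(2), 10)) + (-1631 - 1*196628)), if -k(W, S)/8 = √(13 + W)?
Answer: √(-198315 - 56*√(13 + 2*√2)) ≈ 445.58*I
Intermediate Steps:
m(F) = F^(3/2) (m(F) = (√F)³ = F^(3/2))
k(W, S) = -8*√(13 + W)
x(X) = -56 + 7*X
√(x(k(m(2), 10)) + (-1631 - 1*196628)) = √((-56 + 7*(-8*√(13 + 2^(3/2)))) + (-1631 - 1*196628)) = √((-56 + 7*(-8*√(13 + 2*√2))) + (-1631 - 196628)) = √((-56 - 56*√(13 + 2*√2)) - 198259) = √(-198315 - 56*√(13 + 2*√2))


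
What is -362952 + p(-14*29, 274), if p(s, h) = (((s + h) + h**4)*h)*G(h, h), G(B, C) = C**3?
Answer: 31769069327720236792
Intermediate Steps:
p(s, h) = h**4*(h + s + h**4) (p(s, h) = (((s + h) + h**4)*h)*h**3 = (((h + s) + h**4)*h)*h**3 = ((h + s + h**4)*h)*h**3 = (h*(h + s + h**4))*h**3 = h**4*(h + s + h**4))
-362952 + p(-14*29, 274) = -362952 + 274**4*(274 - 14*29 + 274**4) = -362952 + 5636405776*(274 - 406 + 5636405776) = -362952 + 5636405776*5636405644 = -362952 + 31769069327720599744 = 31769069327720236792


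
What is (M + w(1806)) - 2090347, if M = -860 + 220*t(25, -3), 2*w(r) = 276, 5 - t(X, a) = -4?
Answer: -2089089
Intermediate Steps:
t(X, a) = 9 (t(X, a) = 5 - 1*(-4) = 5 + 4 = 9)
w(r) = 138 (w(r) = (½)*276 = 138)
M = 1120 (M = -860 + 220*9 = -860 + 1980 = 1120)
(M + w(1806)) - 2090347 = (1120 + 138) - 2090347 = 1258 - 2090347 = -2089089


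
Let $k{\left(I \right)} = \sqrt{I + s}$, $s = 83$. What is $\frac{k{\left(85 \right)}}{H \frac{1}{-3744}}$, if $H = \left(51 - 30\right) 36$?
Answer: $- \frac{208 \sqrt{42}}{21} \approx -64.19$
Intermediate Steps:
$H = 756$ ($H = 21 \cdot 36 = 756$)
$k{\left(I \right)} = \sqrt{83 + I}$ ($k{\left(I \right)} = \sqrt{I + 83} = \sqrt{83 + I}$)
$\frac{k{\left(85 \right)}}{H \frac{1}{-3744}} = \frac{\sqrt{83 + 85}}{756 \frac{1}{-3744}} = \frac{\sqrt{168}}{756 \left(- \frac{1}{3744}\right)} = \frac{2 \sqrt{42}}{- \frac{21}{104}} = 2 \sqrt{42} \left(- \frac{104}{21}\right) = - \frac{208 \sqrt{42}}{21}$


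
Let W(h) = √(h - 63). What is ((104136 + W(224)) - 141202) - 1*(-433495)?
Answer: 396429 + √161 ≈ 3.9644e+5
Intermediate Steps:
W(h) = √(-63 + h)
((104136 + W(224)) - 141202) - 1*(-433495) = ((104136 + √(-63 + 224)) - 141202) - 1*(-433495) = ((104136 + √161) - 141202) + 433495 = (-37066 + √161) + 433495 = 396429 + √161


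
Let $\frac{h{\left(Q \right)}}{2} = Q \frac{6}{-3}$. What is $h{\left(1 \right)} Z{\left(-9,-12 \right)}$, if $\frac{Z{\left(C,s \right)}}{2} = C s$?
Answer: $-864$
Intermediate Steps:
$h{\left(Q \right)} = - 4 Q$ ($h{\left(Q \right)} = 2 Q \frac{6}{-3} = 2 Q 6 \left(- \frac{1}{3}\right) = 2 Q \left(-2\right) = 2 \left(- 2 Q\right) = - 4 Q$)
$Z{\left(C,s \right)} = 2 C s$
$h{\left(1 \right)} Z{\left(-9,-12 \right)} = \left(-4\right) 1 \cdot 2 \left(-9\right) \left(-12\right) = \left(-4\right) 216 = -864$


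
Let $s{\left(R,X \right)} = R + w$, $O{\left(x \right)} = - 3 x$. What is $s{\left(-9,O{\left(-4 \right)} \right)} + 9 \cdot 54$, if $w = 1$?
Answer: $478$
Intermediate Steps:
$s{\left(R,X \right)} = 1 + R$ ($s{\left(R,X \right)} = R + 1 = 1 + R$)
$s{\left(-9,O{\left(-4 \right)} \right)} + 9 \cdot 54 = \left(1 - 9\right) + 9 \cdot 54 = -8 + 486 = 478$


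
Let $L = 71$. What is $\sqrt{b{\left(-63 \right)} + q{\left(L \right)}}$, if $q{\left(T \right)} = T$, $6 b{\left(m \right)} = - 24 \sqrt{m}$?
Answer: $\sqrt{71 - 12 i \sqrt{7}} \approx 8.6248 - 1.8406 i$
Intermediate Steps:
$b{\left(m \right)} = - 4 \sqrt{m}$ ($b{\left(m \right)} = \frac{\left(-24\right) \sqrt{m}}{6} = - 4 \sqrt{m}$)
$\sqrt{b{\left(-63 \right)} + q{\left(L \right)}} = \sqrt{- 4 \sqrt{-63} + 71} = \sqrt{- 4 \cdot 3 i \sqrt{7} + 71} = \sqrt{- 12 i \sqrt{7} + 71} = \sqrt{71 - 12 i \sqrt{7}}$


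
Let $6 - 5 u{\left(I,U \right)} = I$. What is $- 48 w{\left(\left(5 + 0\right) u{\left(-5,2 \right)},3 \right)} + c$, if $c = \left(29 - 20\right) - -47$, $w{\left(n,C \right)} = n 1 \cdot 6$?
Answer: $-3112$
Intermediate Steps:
$u{\left(I,U \right)} = \frac{6}{5} - \frac{I}{5}$
$w{\left(n,C \right)} = 6 n$ ($w{\left(n,C \right)} = n 6 = 6 n$)
$c = 56$ ($c = \left(29 - 20\right) + 47 = 9 + 47 = 56$)
$- 48 w{\left(\left(5 + 0\right) u{\left(-5,2 \right)},3 \right)} + c = - 48 \cdot 6 \left(5 + 0\right) \left(\frac{6}{5} - -1\right) + 56 = - 48 \cdot 6 \cdot 5 \left(\frac{6}{5} + 1\right) + 56 = - 48 \cdot 6 \cdot 5 \cdot \frac{11}{5} + 56 = - 48 \cdot 6 \cdot 11 + 56 = \left(-48\right) 66 + 56 = -3168 + 56 = -3112$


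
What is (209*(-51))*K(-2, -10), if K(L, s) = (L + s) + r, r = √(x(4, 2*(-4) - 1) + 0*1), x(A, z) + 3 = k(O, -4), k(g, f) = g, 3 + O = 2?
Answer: 127908 - 21318*I ≈ 1.2791e+5 - 21318.0*I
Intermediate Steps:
O = -1 (O = -3 + 2 = -1)
x(A, z) = -4 (x(A, z) = -3 - 1 = -4)
r = 2*I (r = √(-4 + 0*1) = √(-4 + 0) = √(-4) = 2*I ≈ 2.0*I)
K(L, s) = L + s + 2*I (K(L, s) = (L + s) + 2*I = L + s + 2*I)
(209*(-51))*K(-2, -10) = (209*(-51))*(-2 - 10 + 2*I) = -10659*(-12 + 2*I) = 127908 - 21318*I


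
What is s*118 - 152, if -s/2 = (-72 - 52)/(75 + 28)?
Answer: 13608/103 ≈ 132.12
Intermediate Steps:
s = 248/103 (s = -2*(-72 - 52)/(75 + 28) = -(-248)/103 = -2*(-124/103) = 248/103 ≈ 2.4078)
s*118 - 152 = (248/103)*118 - 152 = 29264/103 - 152 = 13608/103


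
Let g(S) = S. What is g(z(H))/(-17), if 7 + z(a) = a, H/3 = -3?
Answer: 16/17 ≈ 0.94118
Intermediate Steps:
H = -9 (H = 3*(-3) = -9)
z(a) = -7 + a
g(z(H))/(-17) = (-7 - 9)/(-17) = -16*(-1/17) = 16/17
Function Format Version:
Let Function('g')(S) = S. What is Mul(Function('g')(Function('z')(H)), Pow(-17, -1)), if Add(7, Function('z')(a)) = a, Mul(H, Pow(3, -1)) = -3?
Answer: Rational(16, 17) ≈ 0.94118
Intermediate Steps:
H = -9 (H = Mul(3, -3) = -9)
Function('z')(a) = Add(-7, a)
Mul(Function('g')(Function('z')(H)), Pow(-17, -1)) = Mul(Add(-7, -9), Pow(-17, -1)) = Mul(-16, Rational(-1, 17)) = Rational(16, 17)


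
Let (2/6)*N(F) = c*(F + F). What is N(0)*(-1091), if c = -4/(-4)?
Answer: 0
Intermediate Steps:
c = 1 (c = -4*(-1/4) = 1)
N(F) = 6*F (N(F) = 3*(1*(F + F)) = 3*(1*(2*F)) = 3*(2*F) = 6*F)
N(0)*(-1091) = (6*0)*(-1091) = 0*(-1091) = 0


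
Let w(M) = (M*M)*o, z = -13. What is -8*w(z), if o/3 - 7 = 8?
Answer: -60840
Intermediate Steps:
o = 45 (o = 21 + 3*8 = 21 + 24 = 45)
w(M) = 45*M**2 (w(M) = (M*M)*45 = M**2*45 = 45*M**2)
-8*w(z) = -360*(-13)**2 = -360*169 = -8*7605 = -60840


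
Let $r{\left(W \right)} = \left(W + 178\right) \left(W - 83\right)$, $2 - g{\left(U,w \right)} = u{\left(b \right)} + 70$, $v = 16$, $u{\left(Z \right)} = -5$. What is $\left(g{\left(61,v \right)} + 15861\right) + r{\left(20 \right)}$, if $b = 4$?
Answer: $3324$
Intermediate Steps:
$g{\left(U,w \right)} = -63$ ($g{\left(U,w \right)} = 2 - \left(-5 + 70\right) = 2 - 65 = -63$)
$r{\left(W \right)} = \left(-83 + W\right) \left(178 + W\right)$ ($r{\left(W \right)} = \left(178 + W\right) \left(-83 + W\right) = \left(-83 + W\right) \left(178 + W\right)$)
$\left(g{\left(61,v \right)} + 15861\right) + r{\left(20 \right)} = \left(-63 + 15861\right) + \left(-14774 + 20^{2} + 95 \cdot 20\right) = 15798 + \left(-14774 + 400 + 1900\right) = 15798 - 12474 = 3324$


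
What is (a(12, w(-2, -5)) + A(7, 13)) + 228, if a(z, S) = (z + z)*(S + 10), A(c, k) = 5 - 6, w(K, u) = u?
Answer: 347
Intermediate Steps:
A(c, k) = -1
a(z, S) = 2*z*(10 + S) (a(z, S) = (2*z)*(10 + S) = 2*z*(10 + S))
(a(12, w(-2, -5)) + A(7, 13)) + 228 = (2*12*(10 - 5) - 1) + 228 = (2*12*5 - 1) + 228 = (120 - 1) + 228 = 119 + 228 = 347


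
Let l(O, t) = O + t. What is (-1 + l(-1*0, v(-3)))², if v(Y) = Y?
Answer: 16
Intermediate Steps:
(-1 + l(-1*0, v(-3)))² = (-1 + (-1*0 - 3))² = (-1 + (0 - 3))² = (-1 - 3)² = (-4)² = 16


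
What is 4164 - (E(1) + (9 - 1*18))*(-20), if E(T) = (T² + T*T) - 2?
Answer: 3984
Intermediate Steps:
E(T) = -2 + 2*T² (E(T) = (T² + T²) - 2 = 2*T² - 2 = -2 + 2*T²)
4164 - (E(1) + (9 - 1*18))*(-20) = 4164 - ((-2 + 2*1²) + (9 - 1*18))*(-20) = 4164 - ((-2 + 2*1) + (9 - 18))*(-20) = 4164 - ((-2 + 2) - 9)*(-20) = 4164 - (0 - 9)*(-20) = 4164 - (-9)*(-20) = 4164 - 1*180 = 4164 - 180 = 3984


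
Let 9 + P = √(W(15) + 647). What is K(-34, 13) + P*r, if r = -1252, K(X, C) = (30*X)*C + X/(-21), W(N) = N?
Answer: -41798/21 - 1252*√662 ≈ -34204.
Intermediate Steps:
K(X, C) = -X/21 + 30*C*X (K(X, C) = 30*C*X + X*(-1/21) = 30*C*X - X/21 = -X/21 + 30*C*X)
P = -9 + √662 (P = -9 + √(15 + 647) = -9 + √662 ≈ 16.729)
K(-34, 13) + P*r = (1/21)*(-34)*(-1 + 630*13) + (-9 + √662)*(-1252) = (1/21)*(-34)*(-1 + 8190) + (11268 - 1252*√662) = (1/21)*(-34)*8189 + (11268 - 1252*√662) = -278426/21 + (11268 - 1252*√662) = -41798/21 - 1252*√662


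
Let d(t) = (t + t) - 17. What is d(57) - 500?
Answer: -403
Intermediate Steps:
d(t) = -17 + 2*t (d(t) = 2*t - 17 = -17 + 2*t)
d(57) - 500 = (-17 + 2*57) - 500 = (-17 + 114) - 500 = 97 - 500 = -403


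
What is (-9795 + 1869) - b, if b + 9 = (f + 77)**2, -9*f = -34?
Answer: -1169806/81 ≈ -14442.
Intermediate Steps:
f = 34/9 (f = -1/9*(-34) = 34/9 ≈ 3.7778)
b = 527800/81 (b = -9 + (34/9 + 77)**2 = -9 + (727/9)**2 = -9 + 528529/81 = 527800/81 ≈ 6516.0)
(-9795 + 1869) - b = (-9795 + 1869) - 1*527800/81 = -7926 - 527800/81 = -1169806/81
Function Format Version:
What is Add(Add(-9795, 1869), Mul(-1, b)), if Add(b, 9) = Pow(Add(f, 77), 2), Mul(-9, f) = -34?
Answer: Rational(-1169806, 81) ≈ -14442.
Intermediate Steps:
f = Rational(34, 9) (f = Mul(Rational(-1, 9), -34) = Rational(34, 9) ≈ 3.7778)
b = Rational(527800, 81) (b = Add(-9, Pow(Add(Rational(34, 9), 77), 2)) = Add(-9, Pow(Rational(727, 9), 2)) = Add(-9, Rational(528529, 81)) = Rational(527800, 81) ≈ 6516.0)
Add(Add(-9795, 1869), Mul(-1, b)) = Add(Add(-9795, 1869), Mul(-1, Rational(527800, 81))) = Add(-7926, Rational(-527800, 81)) = Rational(-1169806, 81)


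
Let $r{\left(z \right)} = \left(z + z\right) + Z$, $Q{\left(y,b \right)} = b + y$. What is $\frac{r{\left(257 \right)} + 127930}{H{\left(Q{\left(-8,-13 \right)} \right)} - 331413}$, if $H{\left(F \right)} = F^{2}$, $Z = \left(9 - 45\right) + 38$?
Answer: $- \frac{64223}{165486} \approx -0.38809$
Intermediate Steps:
$Z = 2$ ($Z = -36 + 38 = 2$)
$r{\left(z \right)} = 2 + 2 z$ ($r{\left(z \right)} = \left(z + z\right) + 2 = 2 z + 2 = 2 + 2 z$)
$\frac{r{\left(257 \right)} + 127930}{H{\left(Q{\left(-8,-13 \right)} \right)} - 331413} = \frac{\left(2 + 2 \cdot 257\right) + 127930}{\left(-13 - 8\right)^{2} - 331413} = \frac{\left(2 + 514\right) + 127930}{\left(-21\right)^{2} - 331413} = \frac{516 + 127930}{441 - 331413} = \frac{128446}{-330972} = 128446 \left(- \frac{1}{330972}\right) = - \frac{64223}{165486}$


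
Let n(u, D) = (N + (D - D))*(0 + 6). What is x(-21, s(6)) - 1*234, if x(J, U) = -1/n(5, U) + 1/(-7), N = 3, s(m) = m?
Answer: -29509/126 ≈ -234.20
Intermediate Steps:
n(u, D) = 18 (n(u, D) = (3 + (D - D))*(0 + 6) = (3 + 0)*6 = 3*6 = 18)
x(J, U) = -25/126 (x(J, U) = -1/18 + 1/(-7) = -1*1/18 + 1*(-1/7) = -1/18 - 1/7 = -25/126)
x(-21, s(6)) - 1*234 = -25/126 - 1*234 = -25/126 - 234 = -29509/126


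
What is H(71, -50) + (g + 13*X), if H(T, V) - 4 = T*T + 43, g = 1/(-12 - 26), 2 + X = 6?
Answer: 195319/38 ≈ 5140.0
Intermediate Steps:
X = 4 (X = -2 + 6 = 4)
g = -1/38 (g = 1/(-38) = -1/38 ≈ -0.026316)
H(T, V) = 47 + T² (H(T, V) = 4 + (T*T + 43) = 4 + (T² + 43) = 4 + (43 + T²) = 47 + T²)
H(71, -50) + (g + 13*X) = (47 + 71²) + (-1/38 + 13*4) = (47 + 5041) + (-1/38 + 52) = 5088 + 1975/38 = 195319/38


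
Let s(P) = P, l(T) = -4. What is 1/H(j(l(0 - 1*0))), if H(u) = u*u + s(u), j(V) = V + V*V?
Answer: 1/156 ≈ 0.0064103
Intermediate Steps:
j(V) = V + V**2
H(u) = u + u**2 (H(u) = u*u + u = u**2 + u = u + u**2)
1/H(j(l(0 - 1*0))) = 1/((-4*(1 - 4))*(1 - 4*(1 - 4))) = 1/((-4*(-3))*(1 - 4*(-3))) = 1/(12*(1 + 12)) = 1/(12*13) = 1/156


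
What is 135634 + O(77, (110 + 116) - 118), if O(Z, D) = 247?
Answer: 135881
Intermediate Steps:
135634 + O(77, (110 + 116) - 118) = 135634 + 247 = 135881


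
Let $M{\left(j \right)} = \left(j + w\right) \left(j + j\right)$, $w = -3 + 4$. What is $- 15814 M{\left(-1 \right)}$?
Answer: $0$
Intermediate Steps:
$w = 1$
$M{\left(j \right)} = 2 j \left(1 + j\right)$ ($M{\left(j \right)} = \left(j + 1\right) \left(j + j\right) = \left(1 + j\right) 2 j = 2 j \left(1 + j\right)$)
$- 15814 M{\left(-1 \right)} = - 15814 \cdot 2 \left(-1\right) \left(1 - 1\right) = - 15814 \cdot 2 \left(-1\right) 0 = \left(-15814\right) 0 = 0$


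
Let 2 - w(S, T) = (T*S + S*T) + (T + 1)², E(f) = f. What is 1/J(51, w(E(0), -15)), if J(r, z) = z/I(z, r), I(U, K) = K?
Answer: -51/194 ≈ -0.26289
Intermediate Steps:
w(S, T) = 2 - (1 + T)² - 2*S*T (w(S, T) = 2 - ((T*S + S*T) + (T + 1)²) = 2 - ((S*T + S*T) + (1 + T)²) = 2 - (2*S*T + (1 + T)²) = 2 - ((1 + T)² + 2*S*T) = 2 + (-(1 + T)² - 2*S*T) = 2 - (1 + T)² - 2*S*T)
J(r, z) = z/r
1/J(51, w(E(0), -15)) = 1/((2 - (1 - 15)² - 2*0*(-15))/51) = 1/((2 - 1*(-14)² + 0)*(1/51)) = 1/((2 - 1*196 + 0)*(1/51)) = 1/((2 - 196 + 0)*(1/51)) = 1/(-194*1/51) = 1/(-194/51) = -51/194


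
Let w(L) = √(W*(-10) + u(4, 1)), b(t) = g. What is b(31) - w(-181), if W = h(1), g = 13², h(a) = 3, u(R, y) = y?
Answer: 169 - I*√29 ≈ 169.0 - 5.3852*I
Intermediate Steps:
g = 169
W = 3
b(t) = 169
w(L) = I*√29 (w(L) = √(3*(-10) + 1) = √(-30 + 1) = √(-29) = I*√29)
b(31) - w(-181) = 169 - I*√29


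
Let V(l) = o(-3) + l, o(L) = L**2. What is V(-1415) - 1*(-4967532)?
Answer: 4966126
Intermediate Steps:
V(l) = 9 + l (V(l) = (-3)**2 + l = 9 + l)
V(-1415) - 1*(-4967532) = (9 - 1415) - 1*(-4967532) = -1406 + 4967532 = 4966126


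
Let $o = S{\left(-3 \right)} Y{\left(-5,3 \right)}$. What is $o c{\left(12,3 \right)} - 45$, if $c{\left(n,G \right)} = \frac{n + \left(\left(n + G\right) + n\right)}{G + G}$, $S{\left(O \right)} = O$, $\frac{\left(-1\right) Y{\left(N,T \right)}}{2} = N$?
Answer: $-240$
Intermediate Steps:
$Y{\left(N,T \right)} = - 2 N$
$c{\left(n,G \right)} = \frac{G + 3 n}{2 G}$ ($c{\left(n,G \right)} = \frac{n + \left(\left(G + n\right) + n\right)}{2 G} = \left(n + \left(G + 2 n\right)\right) \frac{1}{2 G} = \left(G + 3 n\right) \frac{1}{2 G} = \frac{G + 3 n}{2 G}$)
$o = -30$ ($o = - 3 \left(\left(-2\right) \left(-5\right)\right) = \left(-3\right) 10 = -30$)
$o c{\left(12,3 \right)} - 45 = - 30 \frac{3 + 3 \cdot 12}{2 \cdot 3} - 45 = - 30 \cdot \frac{1}{2} \cdot \frac{1}{3} \left(3 + 36\right) - 45 = - 30 \cdot \frac{1}{2} \cdot \frac{1}{3} \cdot 39 - 45 = \left(-30\right) \frac{13}{2} - 45 = -195 - 45 = -240$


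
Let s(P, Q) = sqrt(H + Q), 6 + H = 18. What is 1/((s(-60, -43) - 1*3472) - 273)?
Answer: -3745/14025056 - I*sqrt(31)/14025056 ≈ -0.00026702 - 3.9699e-7*I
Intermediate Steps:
H = 12 (H = -6 + 18 = 12)
s(P, Q) = sqrt(12 + Q)
1/((s(-60, -43) - 1*3472) - 273) = 1/((sqrt(12 - 43) - 1*3472) - 273) = 1/((sqrt(-31) - 3472) - 273) = 1/((I*sqrt(31) - 3472) - 273) = 1/((-3472 + I*sqrt(31)) - 273) = 1/(-3745 + I*sqrt(31))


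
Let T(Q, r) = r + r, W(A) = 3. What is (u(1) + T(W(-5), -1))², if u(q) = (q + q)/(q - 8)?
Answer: 256/49 ≈ 5.2245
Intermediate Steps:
T(Q, r) = 2*r
u(q) = 2*q/(-8 + q) (u(q) = (2*q)/(-8 + q) = 2*q/(-8 + q))
(u(1) + T(W(-5), -1))² = (2*1/(-8 + 1) + 2*(-1))² = (2*1/(-7) - 2)² = (2*1*(-⅐) - 2)² = (-2/7 - 2)² = (-16/7)² = 256/49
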